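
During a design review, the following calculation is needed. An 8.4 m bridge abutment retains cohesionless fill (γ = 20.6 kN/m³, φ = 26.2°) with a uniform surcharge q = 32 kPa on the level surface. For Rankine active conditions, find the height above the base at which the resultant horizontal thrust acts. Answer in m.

3.18 m

K_a = 0.3874.
Triangular part P₁ = ½K_aγH² = 281.6 at H/3 = 2.800 m; rectangular part P₂ = K_a q H = 104.1 at H/2 = 4.200 m.
ȳ = (P₁·2.800 + P₂·4.200)/(P₁+P₂) = 3.178 m.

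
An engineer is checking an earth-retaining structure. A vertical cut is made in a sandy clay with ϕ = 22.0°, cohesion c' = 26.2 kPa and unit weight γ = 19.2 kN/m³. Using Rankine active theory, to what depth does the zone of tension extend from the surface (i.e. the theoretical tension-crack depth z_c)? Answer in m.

K_a = tan²(45° − 22.0°/2) = 0.4550; √K_a = 0.6745.
The active pressure is zero where K_a γ z = 2c√K_a, so z_c = 2c/(γ√K_a) = 2×26.2/(19.2×0.6745) = 4.046 m.

4.05 m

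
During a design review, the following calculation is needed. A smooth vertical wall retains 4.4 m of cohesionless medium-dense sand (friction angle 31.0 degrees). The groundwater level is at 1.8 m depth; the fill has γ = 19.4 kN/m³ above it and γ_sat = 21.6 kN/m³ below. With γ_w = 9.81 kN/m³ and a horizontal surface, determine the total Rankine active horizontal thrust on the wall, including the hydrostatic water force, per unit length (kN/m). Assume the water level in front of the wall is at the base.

85.0 kN/m

K_a = tan²(45° − φ/2) = 0.3201.
γ' = 21.6 − 9.81 = 11.79 kN/m³. Depth below WT = 2.6 m.
σ'_h at WT = K_a γ d_w = 11.18 kPa; at base = 11.18 + K_a γ' × 2.6 = 20.99 kPa.
P₁ (0–1.8 m) = ½×11.18×1.8 = 10.06. P₂ (1.8–4.4 m) = ½(11.18+20.99)×2.6 = 41.82.
P_w = ½ γ_w h₂² = 0.5×9.81×2.6² = 33.16. Total = 10.06+41.82+33.16 = 85.04 kN/m.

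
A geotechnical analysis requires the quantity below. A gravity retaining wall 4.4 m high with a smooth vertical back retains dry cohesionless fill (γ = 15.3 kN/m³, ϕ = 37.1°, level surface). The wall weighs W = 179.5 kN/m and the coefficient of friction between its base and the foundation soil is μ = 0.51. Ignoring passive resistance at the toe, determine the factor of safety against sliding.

K_a = tan²(45° − 37.1°/2) = 0.2475.
P_a = ½K_aγH² = 0.5×0.2475×15.3×4.4² = 36.66 kN/m, acting at H/3 = 1.467 m above the base.
FS_sliding = μW / P_a = 0.51×179.5 / 36.66 = 2.497.

2.50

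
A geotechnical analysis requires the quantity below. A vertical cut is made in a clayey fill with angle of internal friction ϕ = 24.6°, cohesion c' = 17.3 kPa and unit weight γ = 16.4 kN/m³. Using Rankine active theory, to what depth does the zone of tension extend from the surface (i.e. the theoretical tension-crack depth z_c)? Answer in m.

3.29 m

K_a = tan²(45° − 24.6°/2) = 0.4121; √K_a = 0.6420.
The active pressure is zero where K_a γ z = 2c√K_a, so z_c = 2c/(γ√K_a) = 2×17.3/(16.4×0.6420) = 3.286 m.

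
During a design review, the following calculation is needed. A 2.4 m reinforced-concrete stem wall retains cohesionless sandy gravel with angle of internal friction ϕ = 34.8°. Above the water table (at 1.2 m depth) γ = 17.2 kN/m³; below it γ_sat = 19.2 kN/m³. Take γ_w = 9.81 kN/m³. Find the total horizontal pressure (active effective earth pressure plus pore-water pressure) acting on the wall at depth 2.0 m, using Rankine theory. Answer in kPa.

K_a = (1 − sin φ)/(1 + sin φ) = 0.2733.
γ' = 19.2 − 9.81 = 9.390 kN/m³.
Effective vertical stress at 2.0 m: σ'_v = 17.2×1.2 + 9.390×0.800 = 28.15 kPa.
σ'_h = K_a σ'_v = 0.2733 × 28.15 = 7.694 kPa; u = γ_w × 0.800 = 7.848 kPa.
Total σ_h = 7.694 + 7.848 = 15.54 kPa.

15.5 kPa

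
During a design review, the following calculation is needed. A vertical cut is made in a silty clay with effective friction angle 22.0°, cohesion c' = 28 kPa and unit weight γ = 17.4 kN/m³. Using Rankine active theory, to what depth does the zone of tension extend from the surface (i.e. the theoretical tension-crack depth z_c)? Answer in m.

K_a = tan²(45° − 22.0°/2) = 0.4550; √K_a = 0.6745.
The active pressure is zero where K_a γ z = 2c√K_a, so z_c = 2c/(γ√K_a) = 2×28/(17.4×0.6745) = 4.771 m.

4.77 m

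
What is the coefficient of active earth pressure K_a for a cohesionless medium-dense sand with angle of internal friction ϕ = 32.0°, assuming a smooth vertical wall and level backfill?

K_a = tan²(45° − φ/2) = tan²(29.00°) = 0.3073.

0.307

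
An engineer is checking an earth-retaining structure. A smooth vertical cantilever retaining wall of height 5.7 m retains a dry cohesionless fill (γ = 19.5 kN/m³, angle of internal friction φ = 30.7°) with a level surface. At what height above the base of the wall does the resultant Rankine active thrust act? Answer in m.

K_a = 0.3240.
The pressure distribution is triangular, so the resultant acts at H/3 above the base = 5.7/3 = 1.900 m.

1.90 m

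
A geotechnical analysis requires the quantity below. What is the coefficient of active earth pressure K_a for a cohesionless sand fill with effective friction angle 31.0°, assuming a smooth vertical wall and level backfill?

0.320

K_a = (1 − sin φ)/(1 + sin φ) = (1 − sin 31.0°)/(1 + sin 31.0°) = 0.3201.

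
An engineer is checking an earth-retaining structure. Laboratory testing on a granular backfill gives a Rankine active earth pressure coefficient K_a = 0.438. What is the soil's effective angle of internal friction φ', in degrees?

23.0°

K_a = tan²(45° − φ/2) ⇒ 45° − φ/2 = arctan(√0.438) = 33.50°.
φ = 2(45° − 33.50°) = 23.01°.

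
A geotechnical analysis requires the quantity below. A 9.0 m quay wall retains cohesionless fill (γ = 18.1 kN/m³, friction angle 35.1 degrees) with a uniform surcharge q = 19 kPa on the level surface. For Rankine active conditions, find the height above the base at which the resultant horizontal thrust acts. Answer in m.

K_a = 0.2698.
Triangular part P₁ = ½K_aγH² = 197.8 at H/3 = 3.000 m; rectangular part P₂ = K_a q H = 46.14 at H/2 = 4.500 m.
ȳ = (P₁·3.000 + P₂·4.500)/(P₁+P₂) = 3.284 m.

3.28 m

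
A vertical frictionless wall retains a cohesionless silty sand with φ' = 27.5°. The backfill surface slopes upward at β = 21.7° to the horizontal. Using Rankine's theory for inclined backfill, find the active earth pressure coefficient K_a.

K_a = cos β · (cos β − √(cos²β − cos²φ)) / (cos β + √(cos²β − cos²φ)).
cos β = 0.9291, cos φ = 0.8870, √(cos²β − cos²φ) = 0.2766.
K_a = 0.9291 × (0.9291 − 0.2766)/(0.9291 + 0.2766) = 0.5029.

0.503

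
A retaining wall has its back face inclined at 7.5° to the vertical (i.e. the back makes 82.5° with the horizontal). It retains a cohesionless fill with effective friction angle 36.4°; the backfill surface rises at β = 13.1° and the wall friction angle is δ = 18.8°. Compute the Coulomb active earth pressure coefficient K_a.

K_a = sin²(α+φ) / [sin²α · sin(α−δ) · (1 + √{sin(φ+δ)sin(φ−β) / (sin(α−δ)sin(α+β))})²].
With α = 82.5°, φ = 36.4°, δ = 18.8°, β = 13.1°: K_a = 0.3383.

0.338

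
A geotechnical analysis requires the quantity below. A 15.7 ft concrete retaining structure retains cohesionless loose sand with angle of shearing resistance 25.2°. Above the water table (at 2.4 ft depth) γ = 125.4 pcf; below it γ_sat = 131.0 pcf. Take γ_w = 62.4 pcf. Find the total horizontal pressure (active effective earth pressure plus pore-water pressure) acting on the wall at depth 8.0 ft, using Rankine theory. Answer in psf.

625 psf

K_a = (1 − sin φ)/(1 + sin φ) = 0.4027.
γ' = 131.0 − 62.4 = 68.60 pcf.
Effective vertical stress at 8.0 ft: σ'_v = 125.4×2.4 + 68.60×5.60 = 685.1 psf.
σ'_h = K_a σ'_v = 0.4027 × 685.1 = 275.9 psf; u = γ_w × 5.60 = 349.4 psf.
Total σ_h = 275.9 + 349.4 = 625.4 psf.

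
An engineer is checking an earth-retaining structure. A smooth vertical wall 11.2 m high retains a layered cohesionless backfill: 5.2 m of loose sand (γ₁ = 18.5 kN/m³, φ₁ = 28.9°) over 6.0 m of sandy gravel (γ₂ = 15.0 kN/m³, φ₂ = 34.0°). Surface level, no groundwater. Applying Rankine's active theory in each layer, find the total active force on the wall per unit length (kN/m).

K_a1 = tan²(45°−28.9°/2) = 0.3484; K_a2 = tan²(45°−34.0°/2) = 0.2827.
Layer 1: σ at base = K_a1 γ₁ h₁ = 33.51 kPa; P₁ = ½×33.51×5.2 = 87.13.
Layer 2: σ_v at top = γ₁h₁ = 96.20; σ_h top = K_a2×96.20 = 27.20; σ_h base = K_a2×(96.20+15.0×6.0) = 52.64.
P₂ = ½(27.20+52.64)×6.0 = 239.5. Total P_a = 87.13+239.5 = 326.6 kN/m.

327 kN/m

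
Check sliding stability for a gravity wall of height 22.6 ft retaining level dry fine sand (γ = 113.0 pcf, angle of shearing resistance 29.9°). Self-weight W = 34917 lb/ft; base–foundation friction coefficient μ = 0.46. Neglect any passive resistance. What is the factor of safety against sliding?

K_a = tan²(45° − 29.9°/2) = 0.3347.
P_a = ½K_aγH² = 0.5×0.3347×113.0×22.6² = 9658 lb/ft, acting at H/3 = 7.533 ft above the base.
FS_sliding = μW / P_a = 0.46×34917 / 9658 = 1.663.

1.66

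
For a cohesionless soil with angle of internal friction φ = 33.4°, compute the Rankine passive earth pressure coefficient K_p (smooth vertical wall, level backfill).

K_p = (1 + sin φ)/(1 − sin φ) = tan²(45° + 33.4°/2) = 3.449.

3.45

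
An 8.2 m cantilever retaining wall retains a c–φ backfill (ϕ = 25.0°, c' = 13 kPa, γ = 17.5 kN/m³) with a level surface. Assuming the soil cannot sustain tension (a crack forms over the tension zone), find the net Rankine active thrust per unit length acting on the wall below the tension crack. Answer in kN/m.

K_a = 0.4059; √K_a = 0.6371.
Tension-crack depth z_c = 2c/(γ√K_a) = 2×13/(17.5×0.6371) = 2.332 m.
σ_a at base = K_a γ H − 2c√K_a = 0.4059×17.5×8.2 − 2×13×0.6371 = 41.68 kPa.
P_a = ½ × 41.68 × (H − z_c) = 0.5×41.68×5.868 = 122.3 kN/m.

122 kN/m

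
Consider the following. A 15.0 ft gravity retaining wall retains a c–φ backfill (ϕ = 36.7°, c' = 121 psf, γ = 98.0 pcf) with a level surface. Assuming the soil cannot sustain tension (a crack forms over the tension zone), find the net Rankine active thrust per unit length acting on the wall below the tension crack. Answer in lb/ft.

K_a = 0.2519; √K_a = 0.5019.
Tension-crack depth z_c = 2c/(γ√K_a) = 2×121/(98.0×0.5019) = 4.921 ft.
σ_a at base = K_a γ H − 2c√K_a = 0.2519×98.0×15.0 − 2×121×0.5019 = 248.8 psf.
P_a = ½ × 248.8 × (H − z_c) = 0.5×248.8×10.08 = 1254 lb/ft.

1250 lb/ft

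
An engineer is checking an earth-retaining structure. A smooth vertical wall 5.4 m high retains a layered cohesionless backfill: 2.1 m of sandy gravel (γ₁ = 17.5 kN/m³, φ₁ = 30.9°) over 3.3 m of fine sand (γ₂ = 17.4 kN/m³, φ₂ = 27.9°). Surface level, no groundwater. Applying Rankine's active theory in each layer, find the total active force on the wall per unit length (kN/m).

90.7 kN/m

K_a1 = tan²(45°−30.9°/2) = 0.3214; K_a2 = tan²(45°−27.9°/2) = 0.3625.
Layer 1: σ at base = K_a1 γ₁ h₁ = 11.81 kPa; P₁ = ½×11.81×2.1 = 12.40.
Layer 2: σ_v at top = γ₁h₁ = 36.75; σ_h top = K_a2×36.75 = 13.32; σ_h base = K_a2×(36.75+17.4×3.3) = 34.13.
P₂ = ½(13.32+34.13)×3.3 = 78.30. Total P_a = 12.40+78.30 = 90.70 kN/m.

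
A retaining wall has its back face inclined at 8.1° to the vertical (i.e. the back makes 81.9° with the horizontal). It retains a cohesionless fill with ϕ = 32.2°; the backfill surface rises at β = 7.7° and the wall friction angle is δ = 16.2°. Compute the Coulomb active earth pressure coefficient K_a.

0.372

K_a = sin²(α+φ) / [sin²α · sin(α−δ) · (1 + √{sin(φ+δ)sin(φ−β) / (sin(α−δ)sin(α+β))})²].
With α = 81.9°, φ = 32.2°, δ = 16.2°, β = 7.7°: K_a = 0.3721.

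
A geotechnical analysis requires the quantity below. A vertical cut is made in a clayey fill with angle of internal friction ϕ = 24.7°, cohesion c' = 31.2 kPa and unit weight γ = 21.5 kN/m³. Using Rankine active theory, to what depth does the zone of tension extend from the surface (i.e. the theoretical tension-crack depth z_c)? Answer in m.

4.53 m

K_a = tan²(45° − 24.7°/2) = 0.4106; √K_a = 0.6408.
The active pressure is zero where K_a γ z = 2c√K_a, so z_c = 2c/(γ√K_a) = 2×31.2/(21.5×0.6408) = 4.530 m.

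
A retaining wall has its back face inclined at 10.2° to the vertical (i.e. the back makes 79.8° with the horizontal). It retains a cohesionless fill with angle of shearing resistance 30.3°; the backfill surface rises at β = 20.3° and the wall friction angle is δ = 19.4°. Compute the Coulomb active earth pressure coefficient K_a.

0.539

K_a = sin²(α+φ) / [sin²α · sin(α−δ) · (1 + √{sin(φ+δ)sin(φ−β) / (sin(α−δ)sin(α+β))})²].
With α = 79.8°, φ = 30.3°, δ = 19.4°, β = 20.3°: K_a = 0.5394.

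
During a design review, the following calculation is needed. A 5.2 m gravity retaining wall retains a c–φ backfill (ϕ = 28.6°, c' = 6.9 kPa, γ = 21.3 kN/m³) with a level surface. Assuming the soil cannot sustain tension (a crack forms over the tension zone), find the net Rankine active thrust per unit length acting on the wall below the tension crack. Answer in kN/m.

K_a = 0.3525; √K_a = 0.5938.
Tension-crack depth z_c = 2c/(γ√K_a) = 2×6.9/(21.3×0.5938) = 1.091 m.
σ_a at base = K_a γ H − 2c√K_a = 0.3525×21.3×5.2 − 2×6.9×0.5938 = 30.85 kPa.
P_a = ½ × 30.85 × (H − z_c) = 0.5×30.85×4.109 = 63.39 kN/m.

63.4 kN/m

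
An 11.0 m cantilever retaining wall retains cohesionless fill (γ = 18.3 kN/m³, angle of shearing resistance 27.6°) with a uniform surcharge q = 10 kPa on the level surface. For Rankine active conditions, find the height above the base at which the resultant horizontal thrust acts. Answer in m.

K_a = 0.3668.
Triangular part P₁ = ½K_aγH² = 406.1 at H/3 = 3.667 m; rectangular part P₂ = K_a q H = 40.35 at H/2 = 5.500 m.
ȳ = (P₁·3.667 + P₂·5.500)/(P₁+P₂) = 3.832 m.

3.83 m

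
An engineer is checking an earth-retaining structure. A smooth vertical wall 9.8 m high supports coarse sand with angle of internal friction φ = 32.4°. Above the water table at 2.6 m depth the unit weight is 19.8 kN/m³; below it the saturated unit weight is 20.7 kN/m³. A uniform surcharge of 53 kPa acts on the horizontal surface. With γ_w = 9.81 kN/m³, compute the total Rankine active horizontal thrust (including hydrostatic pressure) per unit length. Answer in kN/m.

K_a = tan²(45° − φ/2) = 0.3022.
γ' = 20.7 − 9.81 = 10.89 kN/m³. h₂ = H − d_w = 7.2 m.
σ'_h: at surface K_a·q = 16.02; at WT K_a(q+γd_w) = 31.58; at base K_a(q+γd_w+γ'h₂) = 55.27 kPa.
P₁ = ½(16.02+31.58)×2.6 = 61.87; P₂ = ½(31.58+55.27)×7.2 = 312.7; P_w = ½γ_w h₂² = 254.3.
Total = 61.87+312.7+254.3 = 628.8 kN/m.

629 kN/m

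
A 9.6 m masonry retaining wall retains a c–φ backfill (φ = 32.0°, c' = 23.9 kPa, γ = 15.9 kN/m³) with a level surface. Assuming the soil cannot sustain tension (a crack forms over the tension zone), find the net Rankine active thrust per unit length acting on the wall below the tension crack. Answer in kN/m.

42.6 kN/m

K_a = 0.3073; √K_a = 0.5543.
Tension-crack depth z_c = 2c/(γ√K_a) = 2×23.9/(15.9×0.5543) = 5.423 m.
σ_a at base = K_a γ H − 2c√K_a = 0.3073×15.9×9.6 − 2×23.9×0.5543 = 20.40 kPa.
P_a = ½ × 20.40 × (H − z_c) = 0.5×20.40×4.177 = 42.61 kN/m.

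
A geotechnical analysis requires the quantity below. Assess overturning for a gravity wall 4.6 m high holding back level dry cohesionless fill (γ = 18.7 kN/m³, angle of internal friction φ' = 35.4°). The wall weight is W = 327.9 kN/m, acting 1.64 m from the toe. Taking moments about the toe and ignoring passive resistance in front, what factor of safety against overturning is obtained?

6.65

K_a = tan²(45° − 35.4°/2) = 0.2664.
P_a = ½K_aγH² = 0.5×0.2664×18.7×4.6² = 52.71 kN/m, acting at H/3 = 1.533 m above the base.
Overturning moment M_o = P_a × H/3 = 52.71 × 1.533 = 80.82.
Resisting moment M_r = W × 1.64 = 327.9 × 1.64 = 537.8.
FS_overturning = M_r/M_o = 537.8/80.82 = 6.654.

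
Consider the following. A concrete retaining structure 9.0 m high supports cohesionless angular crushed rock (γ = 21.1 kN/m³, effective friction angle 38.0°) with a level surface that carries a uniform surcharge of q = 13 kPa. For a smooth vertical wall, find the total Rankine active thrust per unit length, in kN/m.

231 kN/m

K_a = tan²(45° − φ/2) = 0.2379.
Soil triangle: ½ K_a γ H² = 0.5×0.2379×21.1×9.0² = 203.3 kN/m.
Surcharge rectangle: K_a q H = 0.2379×13×9.0 = 27.83 kN/m.
Total = 203.3 + 27.83 = 231.1 kN/m.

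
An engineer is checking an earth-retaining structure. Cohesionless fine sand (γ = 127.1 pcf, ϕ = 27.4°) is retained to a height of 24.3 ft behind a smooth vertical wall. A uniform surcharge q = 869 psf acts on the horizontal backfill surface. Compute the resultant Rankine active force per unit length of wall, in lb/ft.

21700 lb/ft

K_a = tan²(45° − φ/2) = 0.3697.
Soil triangle: ½ K_a γ H² = 0.5×0.3697×127.1×24.3² = 13870 lb/ft.
Surcharge rectangle: K_a q H = 0.3697×869×24.3 = 7806 lb/ft.
Total = 13870 + 7806 = 21680 lb/ft.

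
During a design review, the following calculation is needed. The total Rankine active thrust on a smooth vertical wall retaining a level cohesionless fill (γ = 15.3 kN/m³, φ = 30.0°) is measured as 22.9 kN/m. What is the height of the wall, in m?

K_a = 0.3333. P_a = ½ K_a γ H² ⇒ H = √(2P_a/(K_a γ)).
H = √(2×22.9/(0.3333×15.3)) = 2.997 m.

3.00 m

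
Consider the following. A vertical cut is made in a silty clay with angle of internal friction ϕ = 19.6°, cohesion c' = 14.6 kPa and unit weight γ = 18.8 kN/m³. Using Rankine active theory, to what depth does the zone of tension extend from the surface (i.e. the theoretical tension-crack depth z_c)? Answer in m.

K_a = tan²(45° − 19.6°/2) = 0.4976; √K_a = 0.7054.
The active pressure is zero where K_a γ z = 2c√K_a, so z_c = 2c/(γ√K_a) = 2×14.6/(18.8×0.7054) = 2.202 m.

2.20 m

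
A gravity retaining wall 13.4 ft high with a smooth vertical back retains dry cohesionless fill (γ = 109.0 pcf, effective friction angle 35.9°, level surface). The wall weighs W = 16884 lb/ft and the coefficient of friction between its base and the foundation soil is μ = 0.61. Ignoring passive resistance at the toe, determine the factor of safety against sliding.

K_a = tan²(45° − 35.9°/2) = 0.2607.
P_a = ½K_aγH² = 0.5×0.2607×109.0×13.4² = 2552 lb/ft, acting at H/3 = 4.467 ft above the base.
FS_sliding = μW / P_a = 0.61×16884 / 2552 = 4.036.

4.04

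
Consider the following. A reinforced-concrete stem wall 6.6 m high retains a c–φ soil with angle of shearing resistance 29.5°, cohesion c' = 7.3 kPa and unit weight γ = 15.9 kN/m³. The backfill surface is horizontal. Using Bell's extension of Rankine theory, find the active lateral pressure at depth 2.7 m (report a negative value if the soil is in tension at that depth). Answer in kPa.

K_a = (1 − sin φ)/(1 + sin φ) = 0.3401.
σ_a = K_a γ z − 2c√K_a = 0.3401×15.9×2.7 − 2×7.3×0.5832 = 6.086 kPa.

6.09 kPa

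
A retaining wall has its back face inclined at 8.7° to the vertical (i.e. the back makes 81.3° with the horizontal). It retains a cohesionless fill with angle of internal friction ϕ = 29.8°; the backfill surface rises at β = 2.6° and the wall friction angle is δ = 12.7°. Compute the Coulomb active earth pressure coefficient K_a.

K_a = sin²(α+φ) / [sin²α · sin(α−δ) · (1 + √{sin(φ+δ)sin(φ−β) / (sin(α−δ)sin(α+β))})²].
With α = 81.3°, φ = 29.8°, δ = 12.7°, β = 2.6°: K_a = 0.3844.

0.384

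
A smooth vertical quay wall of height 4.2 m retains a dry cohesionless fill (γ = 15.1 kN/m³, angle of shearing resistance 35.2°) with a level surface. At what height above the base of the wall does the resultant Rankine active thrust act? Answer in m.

K_a = 0.2687.
The pressure distribution is triangular, so the resultant acts at H/3 above the base = 4.2/3 = 1.400 m.

1.40 m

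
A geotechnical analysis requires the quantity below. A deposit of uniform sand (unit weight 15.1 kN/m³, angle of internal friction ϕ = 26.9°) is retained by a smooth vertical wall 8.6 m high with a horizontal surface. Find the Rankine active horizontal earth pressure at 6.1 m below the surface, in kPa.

K_a = (1 − sin φ)/(1 + sin φ) = 0.3770.
σ_h = K_a γ z = 0.3770 × 15.1 × 6.1 = 34.73 kPa.

34.7 kPa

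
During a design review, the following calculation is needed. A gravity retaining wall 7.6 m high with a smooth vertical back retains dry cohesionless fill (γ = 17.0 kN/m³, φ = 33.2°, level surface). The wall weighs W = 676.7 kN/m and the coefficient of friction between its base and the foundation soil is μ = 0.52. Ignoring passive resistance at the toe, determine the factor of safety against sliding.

K_a = tan²(45° − 33.2°/2) = 0.2924.
P_a = ½K_aγH² = 0.5×0.2924×17.0×7.6² = 143.5 kN/m, acting at H/3 = 2.533 m above the base.
FS_sliding = μW / P_a = 0.52×676.7 / 143.5 = 2.452.

2.45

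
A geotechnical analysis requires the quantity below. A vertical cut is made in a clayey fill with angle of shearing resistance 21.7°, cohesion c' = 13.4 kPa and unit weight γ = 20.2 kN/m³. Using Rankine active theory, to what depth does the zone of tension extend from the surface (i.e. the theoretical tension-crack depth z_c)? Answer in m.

1.96 m

K_a = tan²(45° − 21.7°/2) = 0.4601; √K_a = 0.6783.
The active pressure is zero where K_a γ z = 2c√K_a, so z_c = 2c/(γ√K_a) = 2×13.4/(20.2×0.6783) = 1.956 m.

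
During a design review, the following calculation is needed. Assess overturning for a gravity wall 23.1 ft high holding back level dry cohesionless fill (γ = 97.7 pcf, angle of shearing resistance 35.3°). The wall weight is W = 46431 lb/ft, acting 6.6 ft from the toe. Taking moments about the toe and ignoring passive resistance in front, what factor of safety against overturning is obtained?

K_a = tan²(45° − 35.3°/2) = 0.2675.
P_a = ½K_aγH² = 0.5×0.2675×97.7×23.1² = 6974 lb/ft, acting at H/3 = 7.700 ft above the base.
Overturning moment M_o = P_a × H/3 = 6974 × 7.700 = 53700.
Resisting moment M_r = W × 6.6 = 46431 × 6.6 = 306400.
FS_overturning = M_r/M_o = 306400/53700 = 5.707.

5.71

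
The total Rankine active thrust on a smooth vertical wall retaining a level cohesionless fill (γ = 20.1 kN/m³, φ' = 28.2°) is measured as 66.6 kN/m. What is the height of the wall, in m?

K_a = 0.3582. P_a = ½ K_a γ H² ⇒ H = √(2P_a/(K_a γ)).
H = √(2×66.6/(0.3582×20.1)) = 4.301 m.

4.30 m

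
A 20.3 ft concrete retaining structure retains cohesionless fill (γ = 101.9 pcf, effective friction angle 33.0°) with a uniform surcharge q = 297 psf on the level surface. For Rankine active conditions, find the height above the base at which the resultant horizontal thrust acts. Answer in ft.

K_a = 0.2948.
Triangular part P₁ = ½K_aγH² = 6190 at H/3 = 6.767 ft; rectangular part P₂ = K_a q H = 1777 at H/2 = 10.15 ft.
ȳ = (P₁·6.767 + P₂·10.15)/(P₁+P₂) = 7.521 ft.

7.52 ft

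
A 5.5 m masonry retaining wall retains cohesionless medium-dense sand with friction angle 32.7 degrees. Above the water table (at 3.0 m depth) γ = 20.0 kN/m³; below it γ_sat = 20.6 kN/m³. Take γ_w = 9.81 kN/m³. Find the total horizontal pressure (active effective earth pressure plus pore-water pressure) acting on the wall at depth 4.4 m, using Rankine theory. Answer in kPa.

K_a = (1 − sin φ)/(1 + sin φ) = 0.2985.
γ' = 20.6 − 9.81 = 10.79 kN/m³.
Effective vertical stress at 4.4 m: σ'_v = 20.0×3.0 + 10.79×1.40 = 75.11 kPa.
σ'_h = K_a σ'_v = 0.2985 × 75.11 = 22.42 kPa; u = γ_w × 1.40 = 13.73 kPa.
Total σ_h = 22.42 + 13.73 = 36.15 kPa.

36.2 kPa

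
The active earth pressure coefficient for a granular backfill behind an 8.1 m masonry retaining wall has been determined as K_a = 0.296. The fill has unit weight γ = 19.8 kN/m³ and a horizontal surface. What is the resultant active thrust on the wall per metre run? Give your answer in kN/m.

P = ½ K_a γ H² = 0.5 × 0.296 × 19.8 × 8.1² = 192.3 kN/m.

192 kN/m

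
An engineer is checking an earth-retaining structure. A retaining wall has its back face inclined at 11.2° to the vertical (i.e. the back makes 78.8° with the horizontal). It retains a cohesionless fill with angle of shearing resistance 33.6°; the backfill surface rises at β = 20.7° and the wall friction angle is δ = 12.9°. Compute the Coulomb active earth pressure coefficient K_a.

K_a = sin²(α+φ) / [sin²α · sin(α−δ) · (1 + √{sin(φ+δ)sin(φ−β) / (sin(α−δ)sin(α+β))})²].
With α = 78.8°, φ = 33.6°, δ = 12.9°, β = 20.7°: K_a = 0.4798.

0.480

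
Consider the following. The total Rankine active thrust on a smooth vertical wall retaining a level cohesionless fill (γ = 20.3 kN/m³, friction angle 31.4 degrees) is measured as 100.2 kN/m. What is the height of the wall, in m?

K_a = 0.3149. P_a = ½ K_a γ H² ⇒ H = √(2P_a/(K_a γ)).
H = √(2×100.2/(0.3149×20.3)) = 5.599 m.

5.60 m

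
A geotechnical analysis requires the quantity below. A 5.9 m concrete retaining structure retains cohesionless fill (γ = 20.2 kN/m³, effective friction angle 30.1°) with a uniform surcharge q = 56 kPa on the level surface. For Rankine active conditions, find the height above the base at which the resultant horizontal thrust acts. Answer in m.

2.44 m

K_a = 0.3320.
Triangular part P₁ = ½K_aγH² = 116.7 at H/3 = 1.967 m; rectangular part P₂ = K_a q H = 109.7 at H/2 = 2.950 m.
ȳ = (P₁·1.967 + P₂·2.950)/(P₁+P₂) = 2.443 m.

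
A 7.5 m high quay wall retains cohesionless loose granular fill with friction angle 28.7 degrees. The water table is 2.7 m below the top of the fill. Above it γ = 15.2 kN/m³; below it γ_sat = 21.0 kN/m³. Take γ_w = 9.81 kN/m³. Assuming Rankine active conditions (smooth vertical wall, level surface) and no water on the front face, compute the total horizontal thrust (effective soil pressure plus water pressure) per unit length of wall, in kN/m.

247 kN/m

K_a = tan²(45° − φ/2) = 0.3511.
γ' = 21.0 − 9.81 = 11.19 kN/m³. Depth below WT = 4.8 m.
σ'_h at WT = K_a γ d_w = 14.41 kPa; at base = 14.41 + K_a γ' × 4.8 = 33.27 kPa.
P₁ (0–2.7 m) = ½×14.41×2.7 = 19.45. P₂ (2.7–7.5 m) = ½(14.41+33.27)×4.8 = 114.4.
P_w = ½ γ_w h₂² = 0.5×9.81×4.8² = 113.0. Total = 19.45+114.4+113.0 = 246.9 kN/m.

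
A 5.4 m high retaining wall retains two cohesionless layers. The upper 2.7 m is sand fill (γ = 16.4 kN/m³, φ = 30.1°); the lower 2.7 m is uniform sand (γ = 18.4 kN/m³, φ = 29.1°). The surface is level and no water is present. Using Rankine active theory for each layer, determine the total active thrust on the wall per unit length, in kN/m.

K_a1 = tan²(45°−30.1°/2) = 0.3320; K_a2 = tan²(45°−29.1°/2) = 0.3456.
Layer 1: σ at base = K_a1 γ₁ h₁ = 14.70 kPa; P₁ = ½×14.70×2.7 = 19.85.
Layer 2: σ_v at top = γ₁h₁ = 44.28; σ_h top = K_a2×44.28 = 15.30; σ_h base = K_a2×(44.28+18.4×2.7) = 32.47.
P₂ = ½(15.30+32.47)×2.7 = 64.50. Total P_a = 19.85+64.50 = 84.34 kN/m.

84.3 kN/m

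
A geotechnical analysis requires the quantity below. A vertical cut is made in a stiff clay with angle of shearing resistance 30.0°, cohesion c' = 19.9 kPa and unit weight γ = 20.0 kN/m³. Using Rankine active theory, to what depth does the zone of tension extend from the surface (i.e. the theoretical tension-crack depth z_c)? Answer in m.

3.45 m

K_a = tan²(45° − 30.0°/2) = 0.3333; √K_a = 0.5774.
The active pressure is zero where K_a γ z = 2c√K_a, so z_c = 2c/(γ√K_a) = 2×19.9/(20.0×0.5774) = 3.447 m.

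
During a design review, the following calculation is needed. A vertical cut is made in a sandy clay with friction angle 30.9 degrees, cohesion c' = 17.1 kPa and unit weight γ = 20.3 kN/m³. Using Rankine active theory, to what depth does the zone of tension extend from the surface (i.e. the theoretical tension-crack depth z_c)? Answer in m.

K_a = tan²(45° − 30.9°/2) = 0.3214; √K_a = 0.5669.
The active pressure is zero where K_a γ z = 2c√K_a, so z_c = 2c/(γ√K_a) = 2×17.1/(20.3×0.5669) = 2.972 m.

2.97 m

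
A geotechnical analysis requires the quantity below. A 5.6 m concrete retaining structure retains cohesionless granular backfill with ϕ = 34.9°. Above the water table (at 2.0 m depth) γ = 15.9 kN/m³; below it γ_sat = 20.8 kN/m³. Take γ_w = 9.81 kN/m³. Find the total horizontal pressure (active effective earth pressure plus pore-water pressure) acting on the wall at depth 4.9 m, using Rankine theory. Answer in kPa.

K_a = (1 − sin φ)/(1 + sin φ) = 0.2721.
γ' = 20.8 − 9.81 = 10.99 kN/m³.
Effective vertical stress at 4.9 m: σ'_v = 15.9×2.0 + 10.99×2.90 = 63.67 kPa.
σ'_h = K_a σ'_v = 0.2721 × 63.67 = 17.33 kPa; u = γ_w × 2.90 = 28.45 kPa.
Total σ_h = 17.33 + 28.45 = 45.78 kPa.

45.8 kPa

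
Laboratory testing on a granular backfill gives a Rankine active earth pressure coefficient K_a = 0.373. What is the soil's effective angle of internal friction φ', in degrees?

27.2°

K_a = tan²(45° − φ/2) ⇒ 45° − φ/2 = arctan(√0.373) = 31.41°.
φ = 2(45° − 31.41°) = 27.17°.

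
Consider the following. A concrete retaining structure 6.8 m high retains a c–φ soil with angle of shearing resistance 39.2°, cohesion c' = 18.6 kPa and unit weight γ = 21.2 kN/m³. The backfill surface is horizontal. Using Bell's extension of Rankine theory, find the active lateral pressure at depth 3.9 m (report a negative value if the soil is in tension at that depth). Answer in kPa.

K_a = (1 − sin φ)/(1 + sin φ) = 0.2255.
σ_a = K_a γ z − 2c√K_a = 0.2255×21.2×3.9 − 2×18.6×0.4748 = 0.9779 kPa.

0.978 kPa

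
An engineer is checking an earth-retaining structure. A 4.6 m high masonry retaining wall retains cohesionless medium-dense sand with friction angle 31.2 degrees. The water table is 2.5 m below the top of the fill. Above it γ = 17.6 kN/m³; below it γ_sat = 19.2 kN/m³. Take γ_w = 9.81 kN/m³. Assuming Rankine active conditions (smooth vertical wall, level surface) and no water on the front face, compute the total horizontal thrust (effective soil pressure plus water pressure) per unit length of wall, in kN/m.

K_a = tan²(45° − φ/2) = 0.3175.
γ' = 19.2 − 9.81 = 9.390 kN/m³. Depth below WT = 2.1 m.
σ'_h at WT = K_a γ d_w = 13.97 kPa; at base = 13.97 + K_a γ' × 2.1 = 20.23 kPa.
P₁ (0–2.5 m) = ½×13.97×2.5 = 17.46. P₂ (2.5–4.6 m) = ½(13.97+20.23)×2.1 = 35.91.
P_w = ½ γ_w h₂² = 0.5×9.81×2.1² = 21.63. Total = 17.46+35.91+21.63 = 75.00 kN/m.

75.0 kN/m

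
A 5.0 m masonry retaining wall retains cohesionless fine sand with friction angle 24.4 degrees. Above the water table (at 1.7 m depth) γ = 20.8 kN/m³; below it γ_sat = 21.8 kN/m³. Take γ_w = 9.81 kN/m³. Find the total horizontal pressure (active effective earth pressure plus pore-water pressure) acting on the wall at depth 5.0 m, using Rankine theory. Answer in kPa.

K_a = (1 − sin φ)/(1 + sin φ) = 0.4153.
γ' = 21.8 − 9.81 = 11.99 kN/m³.
Effective vertical stress at 5.0 m: σ'_v = 20.8×1.7 + 11.99×3.30 = 74.93 kPa.
σ'_h = K_a σ'_v = 0.4153 × 74.93 = 31.12 kPa; u = γ_w × 3.30 = 32.37 kPa.
Total σ_h = 31.12 + 32.37 = 63.49 kPa.

63.5 kPa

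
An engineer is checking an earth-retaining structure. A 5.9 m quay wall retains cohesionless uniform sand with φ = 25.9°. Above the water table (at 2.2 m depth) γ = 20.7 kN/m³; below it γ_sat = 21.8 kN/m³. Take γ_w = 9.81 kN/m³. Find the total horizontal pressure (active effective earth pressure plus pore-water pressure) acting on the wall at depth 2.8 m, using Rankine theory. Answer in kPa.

26.6 kPa

K_a = (1 − sin φ)/(1 + sin φ) = 0.3920.
γ' = 21.8 − 9.81 = 11.99 kN/m³.
Effective vertical stress at 2.8 m: σ'_v = 20.7×2.2 + 11.99×0.600 = 52.73 kPa.
σ'_h = K_a σ'_v = 0.3920 × 52.73 = 20.67 kPa; u = γ_w × 0.600 = 5.886 kPa.
Total σ_h = 20.67 + 5.886 = 26.56 kPa.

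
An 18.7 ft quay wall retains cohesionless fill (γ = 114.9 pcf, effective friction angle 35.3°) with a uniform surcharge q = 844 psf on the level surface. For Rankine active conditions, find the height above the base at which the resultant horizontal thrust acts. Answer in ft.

K_a = 0.2675.
Triangular part P₁ = ½K_aγH² = 5375 at H/3 = 6.233 ft; rectangular part P₂ = K_a q H = 4223 at H/2 = 9.350 ft.
ȳ = (P₁·6.233 + P₂·9.350)/(P₁+P₂) = 7.605 ft.

7.60 ft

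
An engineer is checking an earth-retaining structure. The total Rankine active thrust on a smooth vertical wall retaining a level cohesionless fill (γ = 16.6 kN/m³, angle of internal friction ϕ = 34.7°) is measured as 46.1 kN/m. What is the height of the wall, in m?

4.50 m

K_a = 0.2745. P_a = ½ K_a γ H² ⇒ H = √(2P_a/(K_a γ)).
H = √(2×46.1/(0.2745×16.6)) = 4.498 m.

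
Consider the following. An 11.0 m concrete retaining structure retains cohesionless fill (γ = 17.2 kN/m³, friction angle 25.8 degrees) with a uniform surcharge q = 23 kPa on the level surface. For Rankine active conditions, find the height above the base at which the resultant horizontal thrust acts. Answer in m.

K_a = 0.3935.
Triangular part P₁ = ½K_aγH² = 409.5 at H/3 = 3.667 m; rectangular part P₂ = K_a q H = 99.56 at H/2 = 5.500 m.
ȳ = (P₁·3.667 + P₂·5.500)/(P₁+P₂) = 4.025 m.

4.03 m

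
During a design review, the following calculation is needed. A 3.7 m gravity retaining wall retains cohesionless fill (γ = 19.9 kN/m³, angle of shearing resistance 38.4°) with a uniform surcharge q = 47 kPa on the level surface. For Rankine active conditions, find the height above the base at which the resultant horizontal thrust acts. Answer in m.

K_a = 0.2337.
Triangular part P₁ = ½K_aγH² = 31.83 at H/3 = 1.233 m; rectangular part P₂ = K_a q H = 40.64 at H/2 = 1.850 m.
ȳ = (P₁·1.233 + P₂·1.850)/(P₁+P₂) = 1.579 m.

1.58 m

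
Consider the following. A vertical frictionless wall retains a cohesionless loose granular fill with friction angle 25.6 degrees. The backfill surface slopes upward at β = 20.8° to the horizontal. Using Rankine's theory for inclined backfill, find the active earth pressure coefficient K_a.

K_a = cos β · (cos β − √(cos²β − cos²φ)) / (cos β + √(cos²β − cos²φ)).
cos β = 0.9348, cos φ = 0.9018, √(cos²β − cos²φ) = 0.2462.
K_a = 0.9348 × (0.9348 − 0.2462)/(0.9348 + 0.2462) = 0.5451.

0.545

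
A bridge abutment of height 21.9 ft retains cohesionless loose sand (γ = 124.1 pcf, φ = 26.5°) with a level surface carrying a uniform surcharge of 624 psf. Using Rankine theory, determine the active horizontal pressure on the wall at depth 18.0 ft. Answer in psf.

K_a = (1 − sin φ)/(1 + sin φ) = 0.3829.
σ_v = γz + q = 124.1 × 18.0 + 624 = 2858 psf.
σ_h = K_a σ_v = 0.3829 × 2858 = 1094 psf.

1090 psf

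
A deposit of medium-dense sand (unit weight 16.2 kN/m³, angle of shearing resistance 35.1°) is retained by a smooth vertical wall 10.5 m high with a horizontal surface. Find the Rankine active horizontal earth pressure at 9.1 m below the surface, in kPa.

39.8 kPa

K_a = (1 − sin φ)/(1 + sin φ) = 0.2698.
σ_h = K_a γ z = 0.2698 × 16.2 × 9.1 = 39.78 kPa.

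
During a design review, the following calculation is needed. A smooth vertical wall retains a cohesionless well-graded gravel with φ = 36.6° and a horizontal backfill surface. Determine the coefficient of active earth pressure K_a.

K_a = (1 − sin φ)/(1 + sin φ) = (1 − sin 36.6°)/(1 + sin 36.6°) = 0.2530.

0.253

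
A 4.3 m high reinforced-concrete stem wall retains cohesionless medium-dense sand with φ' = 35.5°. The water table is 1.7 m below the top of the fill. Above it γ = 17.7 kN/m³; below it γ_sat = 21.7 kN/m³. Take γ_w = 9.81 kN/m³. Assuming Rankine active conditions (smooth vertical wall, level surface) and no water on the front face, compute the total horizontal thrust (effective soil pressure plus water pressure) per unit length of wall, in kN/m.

K_a = tan²(45° − φ/2) = 0.2653.
γ' = 21.7 − 9.81 = 11.89 kN/m³. Depth below WT = 2.6 m.
σ'_h at WT = K_a γ d_w = 7.982 kPa; at base = 7.982 + K_a γ' × 2.6 = 16.18 kPa.
P₁ (0–1.7 m) = ½×7.982×1.7 = 6.784. P₂ (1.7–4.3 m) = ½(7.982+16.18)×2.6 = 31.41.
P_w = ½ γ_w h₂² = 0.5×9.81×2.6² = 33.16. Total = 6.784+31.41+33.16 = 71.35 kN/m.

71.4 kN/m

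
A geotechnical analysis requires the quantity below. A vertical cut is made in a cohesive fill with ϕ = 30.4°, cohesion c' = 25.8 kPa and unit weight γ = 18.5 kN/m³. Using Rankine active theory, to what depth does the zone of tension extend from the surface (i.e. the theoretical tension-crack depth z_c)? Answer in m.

K_a = tan²(45° − 30.4°/2) = 0.3280; √K_a = 0.5727.
The active pressure is zero where K_a γ z = 2c√K_a, so z_c = 2c/(γ√K_a) = 2×25.8/(18.5×0.5727) = 4.870 m.

4.87 m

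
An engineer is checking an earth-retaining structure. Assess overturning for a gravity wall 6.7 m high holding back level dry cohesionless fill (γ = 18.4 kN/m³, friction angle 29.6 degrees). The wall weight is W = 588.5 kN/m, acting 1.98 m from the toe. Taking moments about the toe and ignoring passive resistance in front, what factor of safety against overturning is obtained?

K_a = tan²(45° − 29.6°/2) = 0.3387.
P_a = ½K_aγH² = 0.5×0.3387×18.4×6.7² = 139.9 kN/m, acting at H/3 = 2.233 m above the base.
Overturning moment M_o = P_a × H/3 = 139.9 × 2.233 = 312.4.
Resisting moment M_r = W × 1.98 = 588.5 × 1.98 = 1165.
FS_overturning = M_r/M_o = 1165/312.4 = 3.730.

3.73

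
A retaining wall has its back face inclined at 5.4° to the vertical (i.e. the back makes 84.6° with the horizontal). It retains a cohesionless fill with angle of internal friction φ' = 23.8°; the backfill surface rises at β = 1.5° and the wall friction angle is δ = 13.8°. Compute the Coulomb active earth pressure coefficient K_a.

K_a = sin²(α+φ) / [sin²α · sin(α−δ) · (1 + √{sin(φ+δ)sin(φ−β) / (sin(α−δ)sin(α+β))})²].
With α = 84.6°, φ = 23.8°, δ = 13.8°, β = 1.5°: K_a = 0.4300.

0.430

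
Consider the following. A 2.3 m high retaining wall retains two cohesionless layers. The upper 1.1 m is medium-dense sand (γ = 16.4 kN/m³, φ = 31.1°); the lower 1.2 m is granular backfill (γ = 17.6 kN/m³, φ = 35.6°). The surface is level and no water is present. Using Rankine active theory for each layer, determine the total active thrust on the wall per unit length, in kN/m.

12.2 kN/m

K_a1 = tan²(45°−31.1°/2) = 0.3188; K_a2 = tan²(45°−35.6°/2) = 0.2641.
Layer 1: σ at base = K_a1 γ₁ h₁ = 5.751 kPa; P₁ = ½×5.751×1.1 = 3.163.
Layer 2: σ_v at top = γ₁h₁ = 18.04; σ_h top = K_a2×18.04 = 4.765; σ_h base = K_a2×(18.04+17.6×1.2) = 10.34.
P₂ = ½(4.765+10.34)×1.2 = 9.065. Total P_a = 3.163+9.065 = 12.23 kN/m.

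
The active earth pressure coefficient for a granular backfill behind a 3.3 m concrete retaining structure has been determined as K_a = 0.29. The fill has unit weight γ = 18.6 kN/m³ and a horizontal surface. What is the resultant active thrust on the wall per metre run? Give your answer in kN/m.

P = ½ K_a γ H² = 0.5 × 0.29 × 18.6 × 3.3² = 29.37 kN/m.

29.4 kN/m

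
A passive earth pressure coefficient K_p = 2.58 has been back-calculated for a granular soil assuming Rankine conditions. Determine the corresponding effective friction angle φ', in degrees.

26.2°

K_p = (1+sin φ)/(1−sin φ) ⇒ sin φ = (K_p − 1)/(K_p + 1) = 0.4413.
φ = arcsin(0.4413) = 26.19°.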